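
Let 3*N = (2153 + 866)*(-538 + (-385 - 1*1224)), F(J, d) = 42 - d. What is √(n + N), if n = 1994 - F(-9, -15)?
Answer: I*√19427946/3 ≈ 1469.2*I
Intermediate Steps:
n = 1937 (n = 1994 - (42 - 1*(-15)) = 1994 - (42 + 15) = 1994 - 1*57 = 1994 - 57 = 1937)
N = -6481793/3 (N = ((2153 + 866)*(-538 + (-385 - 1*1224)))/3 = (3019*(-538 + (-385 - 1224)))/3 = (3019*(-538 - 1609))/3 = (3019*(-2147))/3 = (⅓)*(-6481793) = -6481793/3 ≈ -2.1606e+6)
√(n + N) = √(1937 - 6481793/3) = √(-6475982/3) = I*√19427946/3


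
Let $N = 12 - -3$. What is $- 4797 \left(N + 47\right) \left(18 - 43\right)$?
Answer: $7435350$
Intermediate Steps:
$N = 15$ ($N = 12 + 3 = 15$)
$- 4797 \left(N + 47\right) \left(18 - 43\right) = - 4797 \left(15 + 47\right) \left(18 - 43\right) = - 4797 \cdot 62 \left(-25\right) = \left(-4797\right) \left(-1550\right) = 7435350$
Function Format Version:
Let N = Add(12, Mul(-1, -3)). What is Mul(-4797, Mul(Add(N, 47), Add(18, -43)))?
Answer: 7435350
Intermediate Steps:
N = 15 (N = Add(12, 3) = 15)
Mul(-4797, Mul(Add(N, 47), Add(18, -43))) = Mul(-4797, Mul(Add(15, 47), Add(18, -43))) = Mul(-4797, Mul(62, -25)) = Mul(-4797, -1550) = 7435350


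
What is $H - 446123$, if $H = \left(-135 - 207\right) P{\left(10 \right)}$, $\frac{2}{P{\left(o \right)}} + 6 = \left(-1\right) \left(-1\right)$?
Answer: $- \frac{2229931}{5} \approx -4.4599 \cdot 10^{5}$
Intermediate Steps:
$P{\left(o \right)} = - \frac{2}{5}$ ($P{\left(o \right)} = \frac{2}{-6 - -1} = \frac{2}{-6 + 1} = \frac{2}{-5} = 2 \left(- \frac{1}{5}\right) = - \frac{2}{5}$)
$H = \frac{684}{5}$ ($H = \left(-135 - 207\right) \left(- \frac{2}{5}\right) = \left(-342\right) \left(- \frac{2}{5}\right) = \frac{684}{5} \approx 136.8$)
$H - 446123 = \frac{684}{5} - 446123 = - \frac{2229931}{5}$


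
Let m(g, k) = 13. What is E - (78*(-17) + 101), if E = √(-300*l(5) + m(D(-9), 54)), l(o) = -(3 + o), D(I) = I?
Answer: 1225 + √2413 ≈ 1274.1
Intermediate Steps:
l(o) = -3 - o
E = √2413 (E = √(-300*(-3 - 1*5) + 13) = √(-300*(-3 - 5) + 13) = √(-300*(-8) + 13) = √(2400 + 13) = √2413 ≈ 49.122)
E - (78*(-17) + 101) = √2413 - (78*(-17) + 101) = √2413 - (-1326 + 101) = √2413 - 1*(-1225) = √2413 + 1225 = 1225 + √2413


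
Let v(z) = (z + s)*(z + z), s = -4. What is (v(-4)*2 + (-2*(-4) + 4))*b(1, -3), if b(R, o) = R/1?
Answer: 140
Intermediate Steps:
b(R, o) = R (b(R, o) = R*1 = R)
v(z) = 2*z*(-4 + z) (v(z) = (z - 4)*(z + z) = (-4 + z)*(2*z) = 2*z*(-4 + z))
(v(-4)*2 + (-2*(-4) + 4))*b(1, -3) = ((2*(-4)*(-4 - 4))*2 + (-2*(-4) + 4))*1 = ((2*(-4)*(-8))*2 + (8 + 4))*1 = (64*2 + 12)*1 = (128 + 12)*1 = 140*1 = 140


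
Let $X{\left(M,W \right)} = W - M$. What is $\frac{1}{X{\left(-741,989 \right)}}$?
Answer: $\frac{1}{1730} \approx 0.00057803$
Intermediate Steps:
$\frac{1}{X{\left(-741,989 \right)}} = \frac{1}{989 - -741} = \frac{1}{989 + 741} = \frac{1}{1730}$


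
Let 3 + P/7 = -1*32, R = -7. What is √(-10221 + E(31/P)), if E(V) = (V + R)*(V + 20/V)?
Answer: I*√524558141439/7595 ≈ 95.361*I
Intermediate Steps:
P = -245 (P = -21 + 7*(-1*32) = -21 + 7*(-32) = -21 - 224 = -245)
E(V) = (-7 + V)*(V + 20/V) (E(V) = (V - 7)*(V + 20/V) = (-7 + V)*(V + 20/V))
√(-10221 + E(31/P)) = √(-10221 + (20 + (31/(-245))² - 140/(31/(-245)) - 217/(-245))) = √(-10221 + (20 + (31*(-1/245))² - 140/(31*(-1/245)) - 217*(-1)/245)) = √(-10221 + (20 + (-31/245)² - 140/(-31/245) - 7*(-31/245))) = √(-10221 + (20 + 961/60025 - 140*(-245/31) + 31/35)) = √(-10221 + (20 + 961/60025 + 34300/31 + 31/35)) = √(-10221 + 2097750906/1860775) = √(-16921230369/1860775) = I*√524558141439/7595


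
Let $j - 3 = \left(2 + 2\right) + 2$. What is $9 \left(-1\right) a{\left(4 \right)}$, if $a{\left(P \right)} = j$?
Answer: $-81$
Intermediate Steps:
$j = 9$ ($j = 3 + \left(\left(2 + 2\right) + 2\right) = 3 + \left(4 + 2\right) = 3 + 6 = 9$)
$a{\left(P \right)} = 9$
$9 \left(-1\right) a{\left(4 \right)} = 9 \left(-1\right) 9 = \left(-9\right) 9 = -81$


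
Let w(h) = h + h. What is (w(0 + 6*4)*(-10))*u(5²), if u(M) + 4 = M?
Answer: -10080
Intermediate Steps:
u(M) = -4 + M
w(h) = 2*h
(w(0 + 6*4)*(-10))*u(5²) = ((2*(0 + 6*4))*(-10))*(-4 + 5²) = ((2*(0 + 24))*(-10))*(-4 + 25) = ((2*24)*(-10))*21 = (48*(-10))*21 = -480*21 = -10080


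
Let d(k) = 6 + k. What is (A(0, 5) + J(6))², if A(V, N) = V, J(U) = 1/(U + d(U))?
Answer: 1/324 ≈ 0.0030864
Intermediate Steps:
J(U) = 1/(6 + 2*U) (J(U) = 1/(U + (6 + U)) = 1/(6 + 2*U))
(A(0, 5) + J(6))² = (0 + 1/(2*(3 + 6)))² = (0 + (½)/9)² = (0 + (½)*(⅑))² = (0 + 1/18)² = (1/18)² = 1/324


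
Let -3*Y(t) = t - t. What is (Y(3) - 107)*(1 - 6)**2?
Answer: -2675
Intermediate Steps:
Y(t) = 0 (Y(t) = -(t - t)/3 = -1/3*0 = 0)
(Y(3) - 107)*(1 - 6)**2 = (0 - 107)*(1 - 6)**2 = -107*(-5)**2 = -107*25 = -2675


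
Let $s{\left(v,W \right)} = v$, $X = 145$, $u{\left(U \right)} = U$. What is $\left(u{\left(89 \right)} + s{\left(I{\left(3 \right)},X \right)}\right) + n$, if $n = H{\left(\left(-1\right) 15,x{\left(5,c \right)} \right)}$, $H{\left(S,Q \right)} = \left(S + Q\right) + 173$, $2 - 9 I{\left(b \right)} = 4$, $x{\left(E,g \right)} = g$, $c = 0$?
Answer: $\frac{2221}{9} \approx 246.78$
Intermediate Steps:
$I{\left(b \right)} = - \frac{2}{9}$ ($I{\left(b \right)} = \frac{2}{9} - \frac{4}{9} = - \frac{2}{9}$)
$H{\left(S,Q \right)} = 173 + Q + S$ ($H{\left(S,Q \right)} = \left(Q + S\right) + 173 = 173 + Q + S$)
$n = 158$ ($n = 173 + 0 - 15 = 158$)
$\left(u{\left(89 \right)} + s{\left(I{\left(3 \right)},X \right)}\right) + n = \left(89 - \frac{2}{9}\right) + 158 = \frac{799}{9} + 158 = \frac{2221}{9}$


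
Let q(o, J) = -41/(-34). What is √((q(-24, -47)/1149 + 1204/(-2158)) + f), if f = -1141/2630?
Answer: I*√760993499228027467155/27715080705 ≈ 0.99535*I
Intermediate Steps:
q(o, J) = 41/34 (q(o, J) = -41*(-1/34) = 41/34)
f = -1141/2630 (f = -1141*1/2630 = -1141/2630 ≈ -0.43384)
√((q(-24, -47)/1149 + 1204/(-2158)) + f) = √(((41/34)/1149 + 1204/(-2158)) - 1141/2630) = √(((41/34)*(1/1149) + 1204*(-1/2158)) - 1141/2630) = √((41/39066 - 602/1079) - 1141/2630) = √(-23473493/42152214 - 1141/2630) = √(-27457740691/27715080705) = I*√760993499228027467155/27715080705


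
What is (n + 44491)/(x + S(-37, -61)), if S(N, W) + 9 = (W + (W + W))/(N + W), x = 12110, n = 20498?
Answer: 6368922/1186081 ≈ 5.3697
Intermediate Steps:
S(N, W) = -9 + 3*W/(N + W) (S(N, W) = -9 + (W + (W + W))/(N + W) = -9 + (W + 2*W)/(N + W) = -9 + (3*W)/(N + W) = -9 + 3*W/(N + W))
(n + 44491)/(x + S(-37, -61)) = (20498 + 44491)/(12110 + 3*(-3*(-37) - 2*(-61))/(-37 - 61)) = 64989/(12110 + 3*(111 + 122)/(-98)) = 64989/(12110 + 3*(-1/98)*233) = 64989/(12110 - 699/98) = 64989/(1186081/98) = 64989*(98/1186081) = 6368922/1186081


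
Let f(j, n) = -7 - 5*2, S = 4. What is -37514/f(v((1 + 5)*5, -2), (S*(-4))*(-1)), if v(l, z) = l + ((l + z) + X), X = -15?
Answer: 37514/17 ≈ 2206.7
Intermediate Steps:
v(l, z) = -15 + z + 2*l (v(l, z) = l + ((l + z) - 15) = l + (-15 + l + z) = -15 + z + 2*l)
f(j, n) = -17 (f(j, n) = -7 - 10 = -17)
-37514/f(v((1 + 5)*5, -2), (S*(-4))*(-1)) = -37514/(-17) = -37514*(-1/17) = 37514/17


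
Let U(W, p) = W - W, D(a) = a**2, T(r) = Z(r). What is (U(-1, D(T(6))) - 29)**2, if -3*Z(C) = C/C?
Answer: 841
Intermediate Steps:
Z(C) = -1/3 (Z(C) = -C/(3*C) = -1/3*1 = -1/3)
T(r) = -1/3
U(W, p) = 0
(U(-1, D(T(6))) - 29)**2 = (0 - 29)**2 = (-29)**2 = 841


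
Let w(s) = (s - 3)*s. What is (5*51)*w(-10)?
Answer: 33150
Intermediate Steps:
w(s) = s*(-3 + s) (w(s) = (-3 + s)*s = s*(-3 + s))
(5*51)*w(-10) = (5*51)*(-10*(-3 - 10)) = 255*(-10*(-13)) = 255*130 = 33150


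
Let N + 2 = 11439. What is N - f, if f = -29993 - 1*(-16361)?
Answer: 25069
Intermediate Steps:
f = -13632 (f = -29993 + 16361 = -13632)
N = 11437 (N = -2 + 11439 = 11437)
N - f = 11437 - 1*(-13632) = 11437 + 13632 = 25069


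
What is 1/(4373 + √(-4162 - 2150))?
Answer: 4373/19129441 - 2*I*√1578/19129441 ≈ 0.0002286 - 4.1532e-6*I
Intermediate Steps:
1/(4373 + √(-4162 - 2150)) = 1/(4373 + √(-6312)) = 1/(4373 + 2*I*√1578)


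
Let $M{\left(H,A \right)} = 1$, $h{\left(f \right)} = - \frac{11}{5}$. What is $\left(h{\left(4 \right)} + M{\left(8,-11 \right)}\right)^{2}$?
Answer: $\frac{36}{25} \approx 1.44$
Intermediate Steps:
$h{\left(f \right)} = - \frac{11}{5}$ ($h{\left(f \right)} = \left(-11\right) \frac{1}{5} = - \frac{11}{5}$)
$\left(h{\left(4 \right)} + M{\left(8,-11 \right)}\right)^{2} = \left(- \frac{11}{5} + 1\right)^{2} = \left(- \frac{6}{5}\right)^{2} = \frac{36}{25}$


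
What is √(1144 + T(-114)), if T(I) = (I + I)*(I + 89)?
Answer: 2*√1711 ≈ 82.729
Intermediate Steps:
T(I) = 2*I*(89 + I) (T(I) = (2*I)*(89 + I) = 2*I*(89 + I))
√(1144 + T(-114)) = √(1144 + 2*(-114)*(89 - 114)) = √(1144 + 2*(-114)*(-25)) = √(1144 + 5700) = √6844 = 2*√1711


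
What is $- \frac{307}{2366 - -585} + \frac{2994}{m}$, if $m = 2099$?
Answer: $\frac{8190901}{6194149} \approx 1.3224$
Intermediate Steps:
$- \frac{307}{2366 - -585} + \frac{2994}{m} = - \frac{307}{2366 - -585} + \frac{2994}{2099} = - \frac{307}{2366 + 585} + 2994 \cdot \frac{1}{2099} = - \frac{307}{2951} + \frac{2994}{2099} = \frac{8190901}{6194149}$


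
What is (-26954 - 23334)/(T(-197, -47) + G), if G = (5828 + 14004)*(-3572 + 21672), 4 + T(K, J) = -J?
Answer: -50288/358959243 ≈ -0.00014009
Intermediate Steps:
T(K, J) = -4 - J
G = 358959200 (G = 19832*18100 = 358959200)
(-26954 - 23334)/(T(-197, -47) + G) = (-26954 - 23334)/((-4 - 1*(-47)) + 358959200) = -50288/((-4 + 47) + 358959200) = -50288/(43 + 358959200) = -50288/358959243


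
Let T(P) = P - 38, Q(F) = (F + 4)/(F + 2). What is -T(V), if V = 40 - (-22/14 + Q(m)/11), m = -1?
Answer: -254/77 ≈ -3.2987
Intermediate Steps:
Q(F) = (4 + F)/(2 + F)
V = 3180/77 (V = 40 - (-22/14 + ((4 - 1)/(2 - 1))/11) = 40 - (-22*1/14 + (3/1)*(1/11)) = 40 - (-11/7 + (1*3)*(1/11)) = 40 - (-11/7 + 3*(1/11)) = 40 - (-11/7 + 3/11) = 40 - 1*(-100/77) = 40 + 100/77 = 3180/77 ≈ 41.299)
T(P) = -38 + P
-T(V) = -(-38 + 3180/77) = -1*254/77 = -254/77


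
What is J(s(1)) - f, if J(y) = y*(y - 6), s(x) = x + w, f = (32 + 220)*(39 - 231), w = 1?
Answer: 48376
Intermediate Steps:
f = -48384 (f = 252*(-192) = -48384)
s(x) = 1 + x (s(x) = x + 1 = 1 + x)
J(y) = y*(-6 + y)
J(s(1)) - f = (1 + 1)*(-6 + (1 + 1)) - 1*(-48384) = 2*(-6 + 2) + 48384 = 2*(-4) + 48384 = -8 + 48384 = 48376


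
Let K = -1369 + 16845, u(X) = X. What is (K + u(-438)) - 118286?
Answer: -103248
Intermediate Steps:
K = 15476
(K + u(-438)) - 118286 = (15476 - 438) - 118286 = 15038 - 118286 = -103248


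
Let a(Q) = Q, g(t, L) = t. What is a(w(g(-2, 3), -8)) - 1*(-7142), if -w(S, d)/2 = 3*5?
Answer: 7112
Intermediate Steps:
w(S, d) = -30 (w(S, d) = -6*5 = -2*15 = -30)
a(w(g(-2, 3), -8)) - 1*(-7142) = -30 - 1*(-7142) = -30 + 7142 = 7112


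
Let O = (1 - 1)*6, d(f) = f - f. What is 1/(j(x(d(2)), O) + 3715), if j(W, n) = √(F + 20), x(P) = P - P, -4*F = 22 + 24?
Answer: 7430/27602433 - √34/27602433 ≈ 0.00026897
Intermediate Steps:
F = -23/2 (F = -(22 + 24)/4 = -¼*46 = -23/2 ≈ -11.500)
d(f) = 0
x(P) = 0
O = 0 (O = 0*6 = 0)
j(W, n) = √34/2 (j(W, n) = √(-23/2 + 20) = √(17/2) = √34/2)
1/(j(x(d(2)), O) + 3715) = 1/(√34/2 + 3715) = 1/(3715 + √34/2)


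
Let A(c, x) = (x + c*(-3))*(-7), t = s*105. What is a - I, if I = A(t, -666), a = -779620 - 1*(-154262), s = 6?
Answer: -643250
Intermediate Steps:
t = 630 (t = 6*105 = 630)
A(c, x) = -7*x + 21*c (A(c, x) = (x - 3*c)*(-7) = -7*x + 21*c)
a = -625358 (a = -779620 + 154262 = -625358)
I = 17892 (I = -7*(-666) + 21*630 = 4662 + 13230 = 17892)
a - I = -625358 - 1*17892 = -625358 - 17892 = -643250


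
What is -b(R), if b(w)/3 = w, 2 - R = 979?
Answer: 2931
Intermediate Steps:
R = -977 (R = 2 - 1*979 = 2 - 979 = -977)
b(w) = 3*w
-b(R) = -3*(-977) = -1*(-2931) = 2931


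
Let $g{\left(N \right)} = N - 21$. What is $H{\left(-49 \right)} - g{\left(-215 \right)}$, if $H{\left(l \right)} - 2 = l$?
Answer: $189$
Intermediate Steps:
$H{\left(l \right)} = 2 + l$
$g{\left(N \right)} = -21 + N$
$H{\left(-49 \right)} - g{\left(-215 \right)} = \left(2 - 49\right) - \left(-21 - 215\right) = -47 - -236 = -47 + 236 = 189$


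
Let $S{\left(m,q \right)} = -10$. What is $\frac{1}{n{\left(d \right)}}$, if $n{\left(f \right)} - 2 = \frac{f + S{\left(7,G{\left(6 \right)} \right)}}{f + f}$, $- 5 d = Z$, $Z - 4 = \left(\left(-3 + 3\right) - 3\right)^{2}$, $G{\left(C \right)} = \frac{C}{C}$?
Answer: $\frac{26}{115} \approx 0.22609$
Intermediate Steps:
$G{\left(C \right)} = 1$
$Z = 13$ ($Z = 4 + \left(\left(-3 + 3\right) - 3\right)^{2} = 4 + \left(0 - 3\right)^{2} = 4 + \left(-3\right)^{2} = 4 + 9 = 13$)
$d = - \frac{13}{5}$ ($d = \left(- \frac{1}{5}\right) 13 = - \frac{13}{5} \approx -2.6$)
$n{\left(f \right)} = 2 + \frac{-10 + f}{2 f}$ ($n{\left(f \right)} = 2 + \frac{f - 10}{f + f} = 2 + \frac{-10 + f}{2 f}$)
$\frac{1}{n{\left(d \right)}} = \frac{1}{\frac{5}{2} - \frac{5}{- \frac{13}{5}}} = \frac{1}{\frac{5}{2} - - \frac{25}{13}} = \frac{1}{\frac{5}{2} + \frac{25}{13}} = \frac{1}{\frac{115}{26}} = \frac{26}{115}$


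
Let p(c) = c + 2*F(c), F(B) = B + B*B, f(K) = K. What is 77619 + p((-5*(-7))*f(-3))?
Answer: 99354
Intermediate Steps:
F(B) = B + B²
p(c) = c + 2*c*(1 + c) (p(c) = c + 2*(c*(1 + c)) = c + 2*c*(1 + c))
77619 + p((-5*(-7))*f(-3)) = 77619 + (-5*(-7)*(-3))*(3 + 2*(-5*(-7)*(-3))) = 77619 + (35*(-3))*(3 + 2*(35*(-3))) = 77619 - 105*(3 + 2*(-105)) = 77619 - 105*(3 - 210) = 77619 - 105*(-207) = 77619 + 21735 = 99354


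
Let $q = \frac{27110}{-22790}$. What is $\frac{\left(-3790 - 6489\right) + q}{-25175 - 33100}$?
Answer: $\frac{3346936}{18972675} \approx 0.17641$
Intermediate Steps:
$q = - \frac{2711}{2279}$ ($q = 27110 \left(- \frac{1}{22790}\right) = - \frac{2711}{2279} \approx -1.1896$)
$\frac{\left(-3790 - 6489\right) + q}{-25175 - 33100} = \frac{\left(-3790 - 6489\right) - \frac{2711}{2279}}{-25175 - 33100} = \frac{-10279 - \frac{2711}{2279}}{-58275} = \left(- \frac{23428552}{2279}\right) \left(- \frac{1}{58275}\right) = \frac{3346936}{18972675}$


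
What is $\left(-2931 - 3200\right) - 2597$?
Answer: $-8728$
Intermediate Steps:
$\left(-2931 - 3200\right) - 2597 = -6131 - 2597 = -8728$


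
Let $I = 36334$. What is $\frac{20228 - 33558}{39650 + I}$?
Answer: $- \frac{6665}{37992} \approx -0.17543$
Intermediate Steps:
$\frac{20228 - 33558}{39650 + I} = \frac{20228 - 33558}{39650 + 36334} = - \frac{13330}{75984} = \left(-13330\right) \frac{1}{75984} = - \frac{6665}{37992}$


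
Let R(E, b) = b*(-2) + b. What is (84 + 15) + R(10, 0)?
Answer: 99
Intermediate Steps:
R(E, b) = -b (R(E, b) = -2*b + b = -b)
(84 + 15) + R(10, 0) = (84 + 15) - 1*0 = 99 + 0 = 99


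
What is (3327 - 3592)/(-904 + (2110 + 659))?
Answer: -53/373 ≈ -0.14209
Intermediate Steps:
(3327 - 3592)/(-904 + (2110 + 659)) = -265/(-904 + 2769) = -265/1865 = -265*1/1865 = -53/373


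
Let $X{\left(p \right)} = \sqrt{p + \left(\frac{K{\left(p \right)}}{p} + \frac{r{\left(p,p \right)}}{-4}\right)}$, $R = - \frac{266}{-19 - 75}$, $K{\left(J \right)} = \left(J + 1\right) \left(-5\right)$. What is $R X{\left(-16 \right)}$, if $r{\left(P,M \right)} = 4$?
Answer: $\frac{133 i \sqrt{347}}{188} \approx 13.178 i$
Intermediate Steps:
$K{\left(J \right)} = -5 - 5 J$ ($K{\left(J \right)} = \left(1 + J\right) \left(-5\right) = -5 - 5 J$)
$R = \frac{133}{47}$ ($R = - \frac{266}{-19 - 75} = - \frac{266}{-94} = \left(-266\right) \left(- \frac{1}{94}\right) = \frac{133}{47} \approx 2.8298$)
$X{\left(p \right)} = \sqrt{-1 + p + \frac{-5 - 5 p}{p}}$ ($X{\left(p \right)} = \sqrt{p + \left(\frac{-5 - 5 p}{p} + \frac{4}{-4}\right)} = \sqrt{p + \left(\frac{-5 - 5 p}{p} + 4 \left(- \frac{1}{4}\right)\right)} = \sqrt{p - \left(1 - \frac{-5 - 5 p}{p}\right)} = \sqrt{-1 + p + \frac{-5 - 5 p}{p}}$)
$R X{\left(-16 \right)} = \frac{133 \sqrt{-6 - 16 - \frac{5}{-16}}}{47} = \frac{133 \sqrt{-6 - 16 - - \frac{5}{16}}}{47} = \frac{133 \sqrt{-6 - 16 + \frac{5}{16}}}{47} = \frac{133 \sqrt{- \frac{347}{16}}}{47} = \frac{133 \frac{i \sqrt{347}}{4}}{47} = \frac{133 i \sqrt{347}}{188}$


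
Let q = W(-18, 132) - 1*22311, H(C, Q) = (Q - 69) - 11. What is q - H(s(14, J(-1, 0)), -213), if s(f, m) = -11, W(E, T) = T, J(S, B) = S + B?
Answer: -21886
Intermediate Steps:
J(S, B) = B + S
H(C, Q) = -80 + Q (H(C, Q) = (-69 + Q) - 11 = -80 + Q)
q = -22179 (q = 132 - 1*22311 = 132 - 22311 = -22179)
q - H(s(14, J(-1, 0)), -213) = -22179 - (-80 - 213) = -22179 - 1*(-293) = -22179 + 293 = -21886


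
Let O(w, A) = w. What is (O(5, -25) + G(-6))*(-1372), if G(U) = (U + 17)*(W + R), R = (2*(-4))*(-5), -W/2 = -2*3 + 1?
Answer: -761460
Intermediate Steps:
W = 10 (W = -2*(-2*3 + 1) = -2*(-6 + 1) = -2*(-5) = 10)
R = 40 (R = -8*(-5) = 40)
G(U) = 850 + 50*U (G(U) = (U + 17)*(10 + 40) = (17 + U)*50 = 850 + 50*U)
(O(5, -25) + G(-6))*(-1372) = (5 + (850 + 50*(-6)))*(-1372) = (5 + (850 - 300))*(-1372) = (5 + 550)*(-1372) = 555*(-1372) = -761460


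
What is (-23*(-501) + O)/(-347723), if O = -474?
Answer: -11049/347723 ≈ -0.031775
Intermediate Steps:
(-23*(-501) + O)/(-347723) = (-23*(-501) - 474)/(-347723) = (11523 - 474)*(-1/347723) = 11049*(-1/347723) = -11049/347723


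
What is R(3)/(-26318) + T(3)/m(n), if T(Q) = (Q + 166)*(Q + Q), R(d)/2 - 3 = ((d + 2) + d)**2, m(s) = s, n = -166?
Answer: -6677174/1092197 ≈ -6.1135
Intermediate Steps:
R(d) = 6 + 2*(2 + 2*d)**2 (R(d) = 6 + 2*((d + 2) + d)**2 = 6 + 2*((2 + d) + d)**2 = 6 + 2*(2 + 2*d)**2)
T(Q) = 2*Q*(166 + Q) (T(Q) = (166 + Q)*(2*Q) = 2*Q*(166 + Q))
R(3)/(-26318) + T(3)/m(n) = (6 + 8*(1 + 3)**2)/(-26318) + (2*3*(166 + 3))/(-166) = (6 + 8*4**2)*(-1/26318) + (2*3*169)*(-1/166) = (6 + 8*16)*(-1/26318) + 1014*(-1/166) = (6 + 128)*(-1/26318) - 507/83 = 134*(-1/26318) - 507/83 = -67/13159 - 507/83 = -6677174/1092197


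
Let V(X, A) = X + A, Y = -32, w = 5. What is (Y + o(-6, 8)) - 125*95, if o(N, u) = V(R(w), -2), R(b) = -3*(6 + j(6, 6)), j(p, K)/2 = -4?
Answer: -11903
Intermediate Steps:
j(p, K) = -8 (j(p, K) = 2*(-4) = -8)
R(b) = 6 (R(b) = -3*(6 - 8) = -3*(-2) = 6)
V(X, A) = A + X
o(N, u) = 4 (o(N, u) = -2 + 6 = 4)
(Y + o(-6, 8)) - 125*95 = (-32 + 4) - 125*95 = -28 - 11875 = -11903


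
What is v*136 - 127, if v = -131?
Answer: -17943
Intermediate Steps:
v*136 - 127 = -131*136 - 127 = -17816 - 127 = -17943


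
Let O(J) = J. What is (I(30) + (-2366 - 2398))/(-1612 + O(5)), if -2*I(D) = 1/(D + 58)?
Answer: 838465/282832 ≈ 2.9645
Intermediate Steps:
I(D) = -1/(2*(58 + D)) (I(D) = -1/(2*(D + 58)) = -1/(2*(58 + D)))
(I(30) + (-2366 - 2398))/(-1612 + O(5)) = (-1/(116 + 2*30) + (-2366 - 2398))/(-1612 + 5) = (-1/(116 + 60) - 4764)/(-1607) = (-1/176 - 4764)*(-1/1607) = -838465/176*(-1/1607) = 838465/282832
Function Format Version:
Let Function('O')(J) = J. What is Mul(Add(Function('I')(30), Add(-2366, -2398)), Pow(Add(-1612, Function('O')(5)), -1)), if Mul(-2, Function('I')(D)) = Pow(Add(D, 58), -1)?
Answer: Rational(838465, 282832) ≈ 2.9645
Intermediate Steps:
Function('I')(D) = Mul(Rational(-1, 2), Pow(Add(58, D), -1)) (Function('I')(D) = Mul(Rational(-1, 2), Pow(Add(D, 58), -1)) = Mul(Rational(-1, 2), Pow(Add(58, D), -1)))
Mul(Add(Function('I')(30), Add(-2366, -2398)), Pow(Add(-1612, Function('O')(5)), -1)) = Mul(Add(Mul(-1, Pow(Add(116, Mul(2, 30)), -1)), Add(-2366, -2398)), Pow(Add(-1612, 5), -1)) = Mul(Add(Mul(-1, Pow(Add(116, 60), -1)), -4764), Pow(-1607, -1)) = Mul(Add(Mul(-1, Pow(176, -1)), -4764), Rational(-1, 1607)) = Mul(Add(Mul(-1, Rational(1, 176)), -4764), Rational(-1, 1607)) = Mul(Add(Rational(-1, 176), -4764), Rational(-1, 1607)) = Mul(Rational(-838465, 176), Rational(-1, 1607)) = Rational(838465, 282832)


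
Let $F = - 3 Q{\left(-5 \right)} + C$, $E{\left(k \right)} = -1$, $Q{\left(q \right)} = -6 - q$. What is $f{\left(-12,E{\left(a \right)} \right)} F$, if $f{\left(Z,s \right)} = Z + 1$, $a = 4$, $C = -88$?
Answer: $935$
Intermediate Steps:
$f{\left(Z,s \right)} = 1 + Z$
$F = -85$ ($F = - 3 \left(-6 - -5\right) - 88 = - 3 \left(-6 + 5\right) - 88 = \left(-3\right) \left(-1\right) - 88 = 3 - 88 = -85$)
$f{\left(-12,E{\left(a \right)} \right)} F = \left(1 - 12\right) \left(-85\right) = \left(-11\right) \left(-85\right) = 935$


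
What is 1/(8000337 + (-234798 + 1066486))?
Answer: 1/8832025 ≈ 1.1322e-7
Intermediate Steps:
1/(8000337 + (-234798 + 1066486)) = 1/(8000337 + 831688) = 1/8832025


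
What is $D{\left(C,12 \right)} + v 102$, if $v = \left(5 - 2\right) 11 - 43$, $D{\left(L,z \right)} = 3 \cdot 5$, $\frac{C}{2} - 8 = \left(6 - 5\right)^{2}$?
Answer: $-1005$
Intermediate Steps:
$C = 18$ ($C = 16 + 2 \left(6 - 5\right)^{2} = 16 + 2 \cdot 1^{2} = 16 + 2 \cdot 1 = 16 + 2 = 18$)
$D{\left(L,z \right)} = 15$
$v = -10$ ($v = \left(5 - 2\right) 11 - 43 = 3 \cdot 11 - 43 = 33 - 43 = -10$)
$D{\left(C,12 \right)} + v 102 = 15 - 1020 = -1005$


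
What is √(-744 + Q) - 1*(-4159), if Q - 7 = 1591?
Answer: 4159 + √854 ≈ 4188.2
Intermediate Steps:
Q = 1598 (Q = 7 + 1591 = 1598)
√(-744 + Q) - 1*(-4159) = √(-744 + 1598) - 1*(-4159) = √854 + 4159 = 4159 + √854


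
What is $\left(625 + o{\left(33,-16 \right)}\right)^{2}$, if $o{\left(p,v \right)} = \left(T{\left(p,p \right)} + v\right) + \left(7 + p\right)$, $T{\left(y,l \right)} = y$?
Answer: $465124$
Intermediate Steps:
$o{\left(p,v \right)} = 7 + v + 2 p$ ($o{\left(p,v \right)} = \left(p + v\right) + \left(7 + p\right) = 7 + v + 2 p$)
$\left(625 + o{\left(33,-16 \right)}\right)^{2} = \left(625 + \left(7 - 16 + 2 \cdot 33\right)\right)^{2} = \left(625 + \left(7 - 16 + 66\right)\right)^{2} = \left(625 + 57\right)^{2} = 682^{2} = 465124$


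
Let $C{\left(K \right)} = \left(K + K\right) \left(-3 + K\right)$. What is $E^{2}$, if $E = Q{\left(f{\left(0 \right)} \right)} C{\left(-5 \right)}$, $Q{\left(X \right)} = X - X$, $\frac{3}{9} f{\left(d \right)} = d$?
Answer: $0$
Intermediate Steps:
$C{\left(K \right)} = 2 K \left(-3 + K\right)$
$f{\left(d \right)} = 3 d$
$Q{\left(X \right)} = 0$
$E = 0$ ($E = 0 \cdot 2 \left(-5\right) \left(-3 - 5\right) = 0 \cdot 2 \left(-5\right) \left(-8\right) = 0 \cdot 80 = 0$)
$E^{2} = 0^{2} = 0$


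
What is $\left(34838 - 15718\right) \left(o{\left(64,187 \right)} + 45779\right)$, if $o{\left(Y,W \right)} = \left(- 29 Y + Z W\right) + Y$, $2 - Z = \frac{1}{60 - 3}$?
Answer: $\frac{48342816800}{57} \approx 8.4812 \cdot 10^{8}$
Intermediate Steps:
$Z = \frac{113}{57}$ ($Z = 2 - \frac{1}{60 - 3} = 2 - \frac{1}{57} = \frac{113}{57} \approx 1.9825$)
$o{\left(Y,W \right)} = - 28 Y + \frac{113 W}{57}$ ($o{\left(Y,W \right)} = \left(- 29 Y + \frac{113 W}{57}\right) + Y = - 28 Y + \frac{113 W}{57}$)
$\left(34838 - 15718\right) \left(o{\left(64,187 \right)} + 45779\right) = \left(34838 - 15718\right) \left(\left(\left(-28\right) 64 + \frac{113}{57} \cdot 187\right) + 45779\right) = 19120 \left(\left(-1792 + \frac{21131}{57}\right) + 45779\right) = 19120 \left(- \frac{81013}{57} + 45779\right) = 19120 \cdot \frac{2528390}{57} = \frac{48342816800}{57}$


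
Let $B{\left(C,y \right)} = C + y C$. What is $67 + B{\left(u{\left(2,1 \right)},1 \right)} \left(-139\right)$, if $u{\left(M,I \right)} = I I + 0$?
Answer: $-211$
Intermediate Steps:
$u{\left(M,I \right)} = I^{2}$ ($u{\left(M,I \right)} = I^{2} + 0 = I^{2}$)
$B{\left(C,y \right)} = C + C y$
$67 + B{\left(u{\left(2,1 \right)},1 \right)} \left(-139\right) = 67 + 1^{2} \left(1 + 1\right) \left(-139\right) = 67 + 1 \cdot 2 \left(-139\right) = 67 + 2 \left(-139\right) = 67 - 278 = -211$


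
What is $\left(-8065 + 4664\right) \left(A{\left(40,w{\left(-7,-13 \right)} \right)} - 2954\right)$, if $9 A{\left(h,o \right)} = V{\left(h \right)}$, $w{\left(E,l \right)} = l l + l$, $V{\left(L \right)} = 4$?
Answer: $\frac{90405382}{9} \approx 1.0045 \cdot 10^{7}$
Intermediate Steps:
$w{\left(E,l \right)} = l + l^{2}$ ($w{\left(E,l \right)} = l^{2} + l = l + l^{2}$)
$A{\left(h,o \right)} = \frac{4}{9}$ ($A{\left(h,o \right)} = \frac{1}{9} \cdot 4 = \frac{4}{9}$)
$\left(-8065 + 4664\right) \left(A{\left(40,w{\left(-7,-13 \right)} \right)} - 2954\right) = \left(-8065 + 4664\right) \left(\frac{4}{9} - 2954\right) = \left(-3401\right) \left(- \frac{26582}{9}\right) = \frac{90405382}{9}$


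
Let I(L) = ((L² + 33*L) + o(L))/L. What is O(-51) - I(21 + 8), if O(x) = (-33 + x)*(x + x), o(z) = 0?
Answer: 8506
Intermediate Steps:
O(x) = 2*x*(-33 + x) (O(x) = (-33 + x)*(2*x) = 2*x*(-33 + x))
I(L) = (L² + 33*L)/L (I(L) = ((L² + 33*L) + 0)/L = (L² + 33*L)/L)
O(-51) - I(21 + 8) = 2*(-51)*(-33 - 51) - (33 + (21 + 8)) = 2*(-51)*(-84) - (33 + 29) = 8568 - 1*62 = 8568 - 62 = 8506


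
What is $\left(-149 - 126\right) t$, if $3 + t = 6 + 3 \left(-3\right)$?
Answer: $1650$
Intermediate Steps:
$t = -6$ ($t = -3 + \left(6 + 3 \left(-3\right)\right) = -3 + \left(6 - 9\right) = -3 - 3 = -6$)
$\left(-149 - 126\right) t = \left(-149 - 126\right) \left(-6\right) = \left(-275\right) \left(-6\right) = 1650$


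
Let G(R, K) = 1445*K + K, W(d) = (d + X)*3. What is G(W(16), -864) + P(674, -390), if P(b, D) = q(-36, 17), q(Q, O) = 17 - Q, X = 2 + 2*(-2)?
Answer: -1249291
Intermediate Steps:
X = -2 (X = 2 - 4 = -2)
P(b, D) = 53 (P(b, D) = 17 - 1*(-36) = 17 + 36 = 53)
W(d) = -6 + 3*d (W(d) = (d - 2)*3 = (-2 + d)*3 = -6 + 3*d)
G(R, K) = 1446*K
G(W(16), -864) + P(674, -390) = 1446*(-864) + 53 = -1249344 + 53 = -1249291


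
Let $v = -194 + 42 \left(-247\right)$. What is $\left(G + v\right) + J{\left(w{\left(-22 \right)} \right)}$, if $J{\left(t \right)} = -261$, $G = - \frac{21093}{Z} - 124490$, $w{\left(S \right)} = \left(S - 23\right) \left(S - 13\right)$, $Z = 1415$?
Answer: $- \frac{191497478}{1415} \approx -1.3533 \cdot 10^{5}$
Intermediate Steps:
$w{\left(S \right)} = \left(-23 + S\right) \left(-13 + S\right)$
$v = -10568$ ($v = -194 - 10374 = -10568$)
$G = - \frac{176174443}{1415}$ ($G = - \frac{21093}{1415} - 124490 = - \frac{176174443}{1415} \approx -1.245 \cdot 10^{5}$)
$\left(G + v\right) + J{\left(w{\left(-22 \right)} \right)} = \left(- \frac{176174443}{1415} - 10568\right) - 261 = - \frac{191128163}{1415} - 261 = - \frac{191497478}{1415}$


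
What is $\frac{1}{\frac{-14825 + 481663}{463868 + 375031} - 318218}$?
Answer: $- \frac{838899}{266952295144} \approx -3.1425 \cdot 10^{-6}$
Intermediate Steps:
$\frac{1}{\frac{-14825 + 481663}{463868 + 375031} - 318218} = \frac{1}{\frac{466838}{838899} - 318218} = \frac{1}{- \frac{266952295144}{838899}} = - \frac{838899}{266952295144}$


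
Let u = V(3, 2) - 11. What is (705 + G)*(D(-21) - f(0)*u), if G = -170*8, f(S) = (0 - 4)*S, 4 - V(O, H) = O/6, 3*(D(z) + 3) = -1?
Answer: 6550/3 ≈ 2183.3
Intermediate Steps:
D(z) = -10/3 (D(z) = -3 + (⅓)*(-1) = -3 - ⅓ = -10/3)
V(O, H) = 4 - O/6
f(S) = -4*S
u = -15/2 (u = (4 - ⅙*3) - 11 = (4 - ½) - 11 = 7/2 - 11 = -15/2 ≈ -7.5000)
G = -1360
(705 + G)*(D(-21) - f(0)*u) = (705 - 1360)*(-10/3 - (-4*0)*(-15)/2) = -655*(-10/3 - 0*(-15)/2) = -655*(-10/3 - 1*0) = -655*(-10/3 + 0) = -655*(-10/3) = 6550/3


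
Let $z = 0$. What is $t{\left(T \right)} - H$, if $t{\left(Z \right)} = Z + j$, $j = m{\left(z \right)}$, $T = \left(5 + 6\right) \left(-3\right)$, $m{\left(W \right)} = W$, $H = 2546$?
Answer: $-2579$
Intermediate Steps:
$T = -33$ ($T = 11 \left(-3\right) = -33$)
$j = 0$
$t{\left(Z \right)} = Z$ ($t{\left(Z \right)} = Z + 0 = Z$)
$t{\left(T \right)} - H = -33 - 2546 = -2579$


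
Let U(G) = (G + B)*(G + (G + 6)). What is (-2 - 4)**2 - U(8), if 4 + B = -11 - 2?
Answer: 234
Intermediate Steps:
B = -17 (B = -4 + (-11 - 2) = -4 - 13 = -17)
U(G) = (-17 + G)*(6 + 2*G) (U(G) = (G - 17)*(G + (G + 6)) = (-17 + G)*(G + (6 + G)) = (-17 + G)*(6 + 2*G))
(-2 - 4)**2 - U(8) = (-2 - 4)**2 - (-102 - 28*8 + 2*8**2) = (-6)**2 - (-102 - 224 + 2*64) = 36 - (-102 - 224 + 128) = 36 - 1*(-198) = 36 + 198 = 234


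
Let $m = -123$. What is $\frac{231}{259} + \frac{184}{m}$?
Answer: $- \frac{2749}{4551} \approx -0.60404$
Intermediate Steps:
$\frac{231}{259} + \frac{184}{m} = \frac{231}{259} + \frac{184}{-123} = 231 \cdot \frac{1}{259} + 184 \left(- \frac{1}{123}\right) = \frac{33}{37} - \frac{184}{123} = - \frac{2749}{4551}$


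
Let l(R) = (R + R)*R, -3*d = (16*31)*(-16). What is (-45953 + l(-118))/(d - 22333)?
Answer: 54315/59063 ≈ 0.91961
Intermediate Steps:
d = 7936/3 (d = -16*31*(-16)/3 = -496*(-16)/3 = -1/3*(-7936) = 7936/3 ≈ 2645.3)
l(R) = 2*R**2 (l(R) = (2*R)*R = 2*R**2)
(-45953 + l(-118))/(d - 22333) = (-45953 + 2*(-118)**2)/(7936/3 - 22333) = (-45953 + 2*13924)/(-59063/3) = (-45953 + 27848)*(-3/59063) = -18105*(-3/59063) = 54315/59063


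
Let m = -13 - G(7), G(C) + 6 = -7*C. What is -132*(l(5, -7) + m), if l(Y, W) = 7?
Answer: -6468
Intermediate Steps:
G(C) = -6 - 7*C
m = 42 (m = -13 - (-6 - 7*7) = -13 - (-6 - 49) = -13 - 1*(-55) = -13 + 55 = 42)
-132*(l(5, -7) + m) = -132*(7 + 42) = -132*49 = -6468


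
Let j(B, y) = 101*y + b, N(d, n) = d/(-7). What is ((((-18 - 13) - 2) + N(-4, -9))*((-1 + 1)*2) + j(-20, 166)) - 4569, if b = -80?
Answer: 12117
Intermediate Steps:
N(d, n) = -d/7 (N(d, n) = d*(-⅐) = -d/7)
j(B, y) = -80 + 101*y (j(B, y) = 101*y - 80 = -80 + 101*y)
((((-18 - 13) - 2) + N(-4, -9))*((-1 + 1)*2) + j(-20, 166)) - 4569 = ((((-18 - 13) - 2) - ⅐*(-4))*((-1 + 1)*2) + (-80 + 101*166)) - 4569 = (((-31 - 2) + 4/7)*(0*2) + (-80 + 16766)) - 4569 = ((-33 + 4/7)*0 + 16686) - 4569 = (-227/7*0 + 16686) - 4569 = (0 + 16686) - 4569 = 16686 - 4569 = 12117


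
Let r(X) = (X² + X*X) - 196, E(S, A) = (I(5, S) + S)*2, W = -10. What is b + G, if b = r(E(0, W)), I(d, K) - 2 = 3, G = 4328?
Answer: 4332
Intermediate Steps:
I(d, K) = 5 (I(d, K) = 2 + 3 = 5)
E(S, A) = 10 + 2*S (E(S, A) = (5 + S)*2 = 10 + 2*S)
r(X) = -196 + 2*X² (r(X) = (X² + X²) - 196 = 2*X² - 196 = -196 + 2*X²)
b = 4 (b = -196 + 2*(10 + 2*0)² = -196 + 2*(10 + 0)² = -196 + 2*10² = -196 + 2*100 = -196 + 200 = 4)
b + G = 4 + 4328 = 4332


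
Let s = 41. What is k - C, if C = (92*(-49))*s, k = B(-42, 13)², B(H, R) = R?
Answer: 184997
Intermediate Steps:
k = 169 (k = 13² = 169)
C = -184828 (C = (92*(-49))*41 = -4508*41 = -184828)
k - C = 169 - 1*(-184828) = 169 + 184828 = 184997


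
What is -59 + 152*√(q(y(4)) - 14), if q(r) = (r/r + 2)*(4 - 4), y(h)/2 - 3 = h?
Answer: -59 + 152*I*√14 ≈ -59.0 + 568.73*I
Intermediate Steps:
y(h) = 6 + 2*h
q(r) = 0 (q(r) = (1 + 2)*0 = 3*0 = 0)
-59 + 152*√(q(y(4)) - 14) = -59 + 152*√(0 - 14) = -59 + 152*√(-14) = -59 + 152*(I*√14) = -59 + 152*I*√14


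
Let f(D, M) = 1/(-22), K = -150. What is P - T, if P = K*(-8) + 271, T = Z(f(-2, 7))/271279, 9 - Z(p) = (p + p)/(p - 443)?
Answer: 3889553995802/2644156413 ≈ 1471.0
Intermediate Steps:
f(D, M) = -1/22
Z(p) = 9 - 2*p/(-443 + p) (Z(p) = 9 - (p + p)/(p - 443) = 9 - 2*p/(-443 + p))
T = 87721/2644156413 (T = ((-3987 + 7*(-1/22))/(-443 - 1/22))/271279 = ((-3987 - 7/22)/(-9747/22))*(1/271279) = -22/9747*(-87721/22)*(1/271279) = (87721/9747)*(1/271279) = 87721/2644156413 ≈ 3.3175e-5)
P = 1471 (P = -150*(-8) + 271 = 1200 + 271 = 1471)
P - T = 1471 - 1*87721/2644156413 = 1471 - 87721/2644156413 = 3889553995802/2644156413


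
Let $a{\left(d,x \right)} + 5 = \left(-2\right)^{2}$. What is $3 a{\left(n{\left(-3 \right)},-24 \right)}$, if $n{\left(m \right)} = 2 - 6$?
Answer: $-3$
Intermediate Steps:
$n{\left(m \right)} = -4$ ($n{\left(m \right)} = 2 - 6 = -4$)
$a{\left(d,x \right)} = -1$ ($a{\left(d,x \right)} = -5 + \left(-2\right)^{2} = -5 + 4 = -1$)
$3 a{\left(n{\left(-3 \right)},-24 \right)} = 3 \left(-1\right) = -3$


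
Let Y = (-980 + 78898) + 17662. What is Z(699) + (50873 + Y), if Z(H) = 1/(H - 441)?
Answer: 37784875/258 ≈ 1.4645e+5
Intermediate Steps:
Y = 95580 (Y = 77918 + 17662 = 95580)
Z(H) = 1/(-441 + H)
Z(699) + (50873 + Y) = 1/(-441 + 699) + (50873 + 95580) = 1/258 + 146453 = 37784875/258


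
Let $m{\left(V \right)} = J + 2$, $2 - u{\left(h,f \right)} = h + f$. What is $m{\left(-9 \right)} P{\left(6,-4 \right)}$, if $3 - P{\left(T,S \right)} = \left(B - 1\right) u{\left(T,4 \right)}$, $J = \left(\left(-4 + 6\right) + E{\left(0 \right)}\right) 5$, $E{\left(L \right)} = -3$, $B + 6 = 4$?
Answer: $63$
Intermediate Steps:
$B = -2$ ($B = -6 + 4 = -2$)
$u{\left(h,f \right)} = 2 - f - h$ ($u{\left(h,f \right)} = 2 - \left(h + f\right) = 2 - \left(f + h\right) = 2 - f - h$)
$J = -5$ ($J = \left(\left(-4 + 6\right) - 3\right) 5 = \left(2 - 3\right) 5 = \left(-1\right) 5 = -5$)
$P{\left(T,S \right)} = -3 - 3 T$ ($P{\left(T,S \right)} = 3 - \left(-2 - 1\right) \left(2 - 4 - T\right) = 3 - - 3 \left(2 - 4 - T\right) = 3 - - 3 \left(-2 - T\right) = 3 - \left(6 + 3 T\right) = -3 - 3 T$)
$m{\left(V \right)} = -3$ ($m{\left(V \right)} = -5 + 2 = -3$)
$m{\left(-9 \right)} P{\left(6,-4 \right)} = - 3 \left(-3 - 18\right) = \left(-3\right) \left(-21\right) = 63$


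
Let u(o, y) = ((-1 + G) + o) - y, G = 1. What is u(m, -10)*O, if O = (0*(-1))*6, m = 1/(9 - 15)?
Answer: 0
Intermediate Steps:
m = -⅙ (m = 1/(-6) = -⅙ ≈ -0.16667)
u(o, y) = o - y (u(o, y) = ((-1 + 1) + o) - y = (0 + o) - y = o - y)
O = 0 (O = 0*6 = 0)
u(m, -10)*O = (-⅙ - 1*(-10))*0 = (-⅙ + 10)*0 = (59/6)*0 = 0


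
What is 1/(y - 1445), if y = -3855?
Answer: -1/5300 ≈ -0.00018868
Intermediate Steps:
1/(y - 1445) = 1/(-3855 - 1445) = 1/(-5300) = -1/5300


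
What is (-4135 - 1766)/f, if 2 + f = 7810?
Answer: -5901/7808 ≈ -0.75576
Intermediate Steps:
f = 7808 (f = -2 + 7810 = 7808)
(-4135 - 1766)/f = (-4135 - 1766)/7808 = -5901*1/7808 = -5901/7808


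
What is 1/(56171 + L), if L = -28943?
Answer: 1/27228 ≈ 3.6727e-5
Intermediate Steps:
1/(56171 + L) = 1/(56171 - 28943) = 1/27228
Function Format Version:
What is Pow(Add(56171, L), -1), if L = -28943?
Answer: Rational(1, 27228) ≈ 3.6727e-5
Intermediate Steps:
Pow(Add(56171, L), -1) = Pow(Add(56171, -28943), -1) = Pow(27228, -1) = Rational(1, 27228)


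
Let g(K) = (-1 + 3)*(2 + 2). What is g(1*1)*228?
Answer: 1824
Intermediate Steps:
g(K) = 8 (g(K) = 2*4 = 8)
g(1*1)*228 = 8*228 = 1824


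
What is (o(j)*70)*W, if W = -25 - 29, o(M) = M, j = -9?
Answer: 34020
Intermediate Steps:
W = -54
(o(j)*70)*W = -9*70*(-54) = -630*(-54) = 34020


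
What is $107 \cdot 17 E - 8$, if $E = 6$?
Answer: $10906$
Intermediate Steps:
$107 \cdot 17 E - 8 = 107 \cdot 17 \cdot 6 - 8 = 107 \cdot 102 - 8 = 10914 - 8 = 10906$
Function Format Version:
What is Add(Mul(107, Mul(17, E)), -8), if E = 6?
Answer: 10906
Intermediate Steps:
Add(Mul(107, Mul(17, E)), -8) = Add(Mul(107, Mul(17, 6)), -8) = Add(Mul(107, 102), -8) = Add(10914, -8) = 10906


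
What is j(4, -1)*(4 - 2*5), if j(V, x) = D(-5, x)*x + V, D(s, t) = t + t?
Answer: -36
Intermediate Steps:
D(s, t) = 2*t
j(V, x) = V + 2*x² (j(V, x) = (2*x)*x + V = 2*x² + V = V + 2*x²)
j(4, -1)*(4 - 2*5) = (4 + 2*(-1)²)*(4 - 2*5) = (4 + 2*1)*(4 - 10) = (4 + 2)*(-6) = 6*(-6) = -36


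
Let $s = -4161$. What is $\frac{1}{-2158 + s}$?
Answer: $- \frac{1}{6319} \approx -0.00015825$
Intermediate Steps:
$\frac{1}{-2158 + s} = \frac{1}{-2158 - 4161} = \frac{1}{-6319} = - \frac{1}{6319}$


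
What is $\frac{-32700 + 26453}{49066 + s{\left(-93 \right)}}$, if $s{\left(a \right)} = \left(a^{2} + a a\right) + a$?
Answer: $- \frac{6247}{66271} \approx -0.094265$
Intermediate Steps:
$s{\left(a \right)} = a + 2 a^{2}$ ($s{\left(a \right)} = \left(a^{2} + a^{2}\right) + a = 2 a^{2} + a = a + 2 a^{2}$)
$\frac{-32700 + 26453}{49066 + s{\left(-93 \right)}} = \frac{-32700 + 26453}{49066 - 93 \left(1 + 2 \left(-93\right)\right)} = - \frac{6247}{49066 - 93 \left(1 - 186\right)} = - \frac{6247}{49066 - -17205} = - \frac{6247}{49066 + 17205} = - \frac{6247}{66271}$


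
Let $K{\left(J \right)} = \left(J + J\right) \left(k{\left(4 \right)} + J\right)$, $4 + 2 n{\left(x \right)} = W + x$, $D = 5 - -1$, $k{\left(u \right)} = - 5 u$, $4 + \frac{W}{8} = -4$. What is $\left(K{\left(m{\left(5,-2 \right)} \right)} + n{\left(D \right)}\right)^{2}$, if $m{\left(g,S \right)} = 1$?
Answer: $4761$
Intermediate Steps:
$W = -64$ ($W = -32 + 8 \left(-4\right) = -32 - 32 = -64$)
$D = 6$ ($D = 5 + 1 = 6$)
$n{\left(x \right)} = -34 + \frac{x}{2}$ ($n{\left(x \right)} = -2 + \frac{-64 + x}{2} = -2 + \left(-32 + \frac{x}{2}\right) = -34 + \frac{x}{2}$)
$K{\left(J \right)} = 2 J \left(-20 + J\right)$ ($K{\left(J \right)} = \left(J + J\right) \left(\left(-5\right) 4 + J\right) = 2 J \left(-20 + J\right)$)
$\left(K{\left(m{\left(5,-2 \right)} \right)} + n{\left(D \right)}\right)^{2} = \left(2 \cdot 1 \left(-20 + 1\right) + \left(-34 + \frac{1}{2} \cdot 6\right)\right)^{2} = \left(2 \cdot 1 \left(-19\right) + \left(-34 + 3\right)\right)^{2} = \left(-38 - 31\right)^{2} = \left(-69\right)^{2} = 4761$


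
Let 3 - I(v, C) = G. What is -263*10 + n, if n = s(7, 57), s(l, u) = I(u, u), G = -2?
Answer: -2625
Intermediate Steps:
I(v, C) = 5 (I(v, C) = 3 - 1*(-2) = 3 + 2 = 5)
s(l, u) = 5
n = 5
-263*10 + n = -263*10 + 5 = -1*2630 + 5 = -2630 + 5 = -2625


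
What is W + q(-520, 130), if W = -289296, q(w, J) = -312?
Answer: -289608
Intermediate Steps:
W + q(-520, 130) = -289296 - 312 = -289608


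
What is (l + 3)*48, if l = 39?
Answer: 2016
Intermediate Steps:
(l + 3)*48 = (39 + 3)*48 = 42*48 = 2016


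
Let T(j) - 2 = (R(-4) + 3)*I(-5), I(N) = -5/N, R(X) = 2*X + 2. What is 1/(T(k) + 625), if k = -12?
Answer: 1/624 ≈ 0.0016026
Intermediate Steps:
R(X) = 2 + 2*X
T(j) = -1 (T(j) = 2 + ((2 + 2*(-4)) + 3)*(-5/(-5)) = 2 + ((2 - 8) + 3)*(-5*(-⅕)) = 2 + (-6 + 3)*1 = 2 - 3*1 = 2 - 3 = -1)
1/(T(k) + 625) = 1/(-1 + 625) = 1/624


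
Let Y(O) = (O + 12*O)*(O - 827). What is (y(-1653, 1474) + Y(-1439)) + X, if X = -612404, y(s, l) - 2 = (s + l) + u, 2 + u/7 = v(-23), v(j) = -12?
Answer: 41777383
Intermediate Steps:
u = -98 (u = -14 + 7*(-12) = -14 - 84 = -98)
Y(O) = 13*O*(-827 + O) (Y(O) = (13*O)*(-827 + O) = 13*O*(-827 + O))
y(s, l) = -96 + l + s (y(s, l) = 2 + ((s + l) - 98) = 2 + ((l + s) - 98) = 2 + (-98 + l + s) = -96 + l + s)
(y(-1653, 1474) + Y(-1439)) + X = ((-96 + 1474 - 1653) + 13*(-1439)*(-827 - 1439)) - 612404 = (-275 + 13*(-1439)*(-2266)) - 612404 = (-275 + 42390062) - 612404 = 42389787 - 612404 = 41777383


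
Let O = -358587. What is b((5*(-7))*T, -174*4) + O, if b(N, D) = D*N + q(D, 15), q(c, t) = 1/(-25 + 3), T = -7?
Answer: -11640355/22 ≈ -5.2911e+5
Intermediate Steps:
q(c, t) = -1/22 (q(c, t) = 1/(-22) = -1/22)
b(N, D) = -1/22 + D*N (b(N, D) = D*N - 1/22 = -1/22 + D*N)
b((5*(-7))*T, -174*4) + O = (-1/22 + (-174*4)*((5*(-7))*(-7))) - 358587 = (-1/22 - (-24360)*(-7)) - 358587 = (-1/22 - 696*245) - 358587 = (-1/22 - 170520) - 358587 = -3751441/22 - 358587 = -11640355/22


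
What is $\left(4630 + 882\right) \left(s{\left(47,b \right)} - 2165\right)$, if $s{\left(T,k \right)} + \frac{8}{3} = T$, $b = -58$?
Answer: $- \frac{35067344}{3} \approx -1.1689 \cdot 10^{7}$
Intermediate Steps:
$s{\left(T,k \right)} = - \frac{8}{3} + T$
$\left(4630 + 882\right) \left(s{\left(47,b \right)} - 2165\right) = \left(4630 + 882\right) \left(\left(- \frac{8}{3} + 47\right) - 2165\right) = 5512 \left(\frac{133}{3} - 2165\right) = 5512 \left(- \frac{6362}{3}\right) = - \frac{35067344}{3}$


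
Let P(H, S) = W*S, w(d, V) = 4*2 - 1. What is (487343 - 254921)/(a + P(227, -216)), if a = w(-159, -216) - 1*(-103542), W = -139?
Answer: 232422/133573 ≈ 1.7400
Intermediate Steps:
w(d, V) = 7 (w(d, V) = 8 - 1 = 7)
P(H, S) = -139*S
a = 103549 (a = 7 - 1*(-103542) = 7 + 103542 = 103549)
(487343 - 254921)/(a + P(227, -216)) = (487343 - 254921)/(103549 - 139*(-216)) = 232422/(103549 + 30024) = 232422/133573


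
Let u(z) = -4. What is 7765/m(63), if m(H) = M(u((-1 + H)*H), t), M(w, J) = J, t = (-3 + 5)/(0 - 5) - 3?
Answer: -38825/17 ≈ -2283.8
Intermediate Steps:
t = -17/5 (t = 2/(-5) - 3 = 2*(-⅕) - 3 = -⅖ - 3 = -17/5 ≈ -3.4000)
m(H) = -17/5
7765/m(63) = 7765/(-17/5) = 7765*(-5/17) = -38825/17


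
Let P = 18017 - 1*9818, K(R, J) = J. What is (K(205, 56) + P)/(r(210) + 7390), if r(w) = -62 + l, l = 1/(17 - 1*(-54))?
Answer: 586105/520289 ≈ 1.1265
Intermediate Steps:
l = 1/71 (l = 1/(17 + 54) = 1/71 ≈ 0.014085)
r(w) = -4401/71 (r(w) = -62 + 1/71 = -4401/71)
P = 8199 (P = 18017 - 9818 = 8199)
(K(205, 56) + P)/(r(210) + 7390) = (56 + 8199)/(-4401/71 + 7390) = 8255/(520289/71) = 8255*(71/520289) = 586105/520289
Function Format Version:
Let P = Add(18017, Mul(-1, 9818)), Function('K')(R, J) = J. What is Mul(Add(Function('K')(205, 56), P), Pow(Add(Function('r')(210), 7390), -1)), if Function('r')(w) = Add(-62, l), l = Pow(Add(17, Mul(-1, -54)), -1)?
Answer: Rational(586105, 520289) ≈ 1.1265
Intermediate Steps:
l = Rational(1, 71) (l = Pow(Add(17, 54), -1) = Pow(71, -1) = Rational(1, 71) ≈ 0.014085)
Function('r')(w) = Rational(-4401, 71) (Function('r')(w) = Add(-62, Rational(1, 71)) = Rational(-4401, 71))
P = 8199 (P = Add(18017, -9818) = 8199)
Mul(Add(Function('K')(205, 56), P), Pow(Add(Function('r')(210), 7390), -1)) = Mul(Add(56, 8199), Pow(Add(Rational(-4401, 71), 7390), -1)) = Mul(8255, Pow(Rational(520289, 71), -1)) = Mul(8255, Rational(71, 520289)) = Rational(586105, 520289)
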